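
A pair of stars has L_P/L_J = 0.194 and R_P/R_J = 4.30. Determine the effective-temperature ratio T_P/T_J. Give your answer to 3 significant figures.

L ∝ R²T⁴ gives T ∝ (L/R²)^(1/4), so
T_P/T_J = (0.194 / 4.30²)^(1/4) = (0.01049)^(1/4) = 0.3200.

0.320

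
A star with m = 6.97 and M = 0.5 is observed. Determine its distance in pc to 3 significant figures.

m − M = 5 log₁₀(d/10 pc)
6.97 − (0.5) = 6.47 = 5 log₁₀(d/10)
d = 10 × 10^(6.47/5) = 10 × 10^1.294 = 196.8 pc.

197 pc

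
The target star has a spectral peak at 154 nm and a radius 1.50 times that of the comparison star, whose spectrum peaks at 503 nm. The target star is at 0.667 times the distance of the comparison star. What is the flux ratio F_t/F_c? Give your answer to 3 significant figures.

576

Wien's law: T_t/T_c = λ_c/λ_t = 503/154 = 3.266.
L_t/L_c = (R_t/R_c)²(T_t/T_c)⁴ = (1.50)²(3.266)⁴ = 256.1.
F_t/F_c = (L_t/L_c)/(d_t/d_c)² = 256.1/(0.667)² = 575.6.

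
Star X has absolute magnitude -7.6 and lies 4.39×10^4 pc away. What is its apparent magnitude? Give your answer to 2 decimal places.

m = M + 5 log₁₀(d/10 pc) = -7.6 + 5 log₁₀(4.39×10^4/10)
  = -7.6 + 5 × 3.642 = -7.6 + 18.21 = 10.61.

10.61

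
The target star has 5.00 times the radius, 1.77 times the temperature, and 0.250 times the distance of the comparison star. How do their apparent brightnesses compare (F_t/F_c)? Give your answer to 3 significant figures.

L_t/L_c = (R_t/R_c)²(T_t/T_c)⁴ = (5.00)² × (1.77)⁴ = 245.4.
F_t/F_c = (L_t/L_c)/(d_t/d_c)² = 245.4 / (0.250)² = 3926.

3.93×10^3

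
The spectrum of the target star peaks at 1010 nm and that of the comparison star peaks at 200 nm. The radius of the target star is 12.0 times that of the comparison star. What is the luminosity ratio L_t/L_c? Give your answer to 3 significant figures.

0.221

Wien's law gives T ∝ 1/λ_max, so T_t/T_c = λ_c/λ_t = 200/1010 = 0.1980.
Then L ∝ R²T⁴ gives L_t/L_c = (12.0)² × (0.1980)⁴ = 144.0 × 0.001538 = 0.2214.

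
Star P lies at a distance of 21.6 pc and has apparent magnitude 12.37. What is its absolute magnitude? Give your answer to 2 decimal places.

10.70

M = m − 5 log₁₀(d/10 pc) = 12.37 − 5 log₁₀(21.6/10)
  = 12.37 − 5 × 0.334 = 12.37 − 1.67 = 10.70.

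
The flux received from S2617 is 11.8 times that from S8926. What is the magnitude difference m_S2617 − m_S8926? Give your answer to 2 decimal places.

m_S2617 − m_S8926 = −2.5 log₁₀(F_S2617/F_S8926) = −2.5 log₁₀(11.8) = −2.5 × (1.072) = -2.680.

-2.68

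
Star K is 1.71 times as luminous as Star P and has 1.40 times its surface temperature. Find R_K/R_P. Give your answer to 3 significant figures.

L ∝ R²T⁴ gives R ∝ √L / T², so
R_K/R_P = √(1.71) / (1.40)² = 1.308 / 1.960 = 0.6672.

0.667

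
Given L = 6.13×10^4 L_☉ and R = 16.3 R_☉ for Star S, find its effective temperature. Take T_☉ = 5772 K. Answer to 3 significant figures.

T/T_☉ = (L/L_☉)^(1/4) / (R/R_☉)^(1/2)
T = 5772 × (6.13×10^4)^(1/4) / √(16.3) = 5772 × 15.73 / 4.037 = 2.250×10^4 K.

2.25×10^4 K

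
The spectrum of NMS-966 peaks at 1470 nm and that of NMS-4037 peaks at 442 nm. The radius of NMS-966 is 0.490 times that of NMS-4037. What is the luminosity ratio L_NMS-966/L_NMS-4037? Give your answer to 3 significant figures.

0.00196

Wien's law gives T ∝ 1/λ_max, so T_NMS-966/T_NMS-4037 = λ_NMS-4037/λ_NMS-966 = 442/1470 = 0.3007.
Then L ∝ R²T⁴ gives L_NMS-966/L_NMS-4037 = (0.490)² × (0.3007)⁴ = 0.2401 × 0.008174 = 0.001963.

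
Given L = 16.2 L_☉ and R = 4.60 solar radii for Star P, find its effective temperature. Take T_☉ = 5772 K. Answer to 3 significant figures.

5.40×10^3 K

T/T_☉ = (L/L_☉)^(1/4) / (R/R_☉)^(1/2)
T = 5772 × (16.2)^(1/4) / √(4.60) = 5772 × 2.006 / 2.145 = 5399 K.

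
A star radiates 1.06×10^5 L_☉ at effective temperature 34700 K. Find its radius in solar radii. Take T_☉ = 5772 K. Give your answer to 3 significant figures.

9.01 solar radii

R/R_☉ = √(L/L_☉) / (T/T_☉)² = √(1.06×10^5) / (6.012)²
       = 325.6 / 36.14 = 9.008.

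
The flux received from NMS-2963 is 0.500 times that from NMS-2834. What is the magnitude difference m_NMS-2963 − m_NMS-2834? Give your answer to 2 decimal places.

m_NMS-2963 − m_NMS-2834 = −2.5 log₁₀(F_NMS-2963/F_NMS-2834) = −2.5 log₁₀(0.500) = −2.5 × (-0.301) = 0.753.

0.75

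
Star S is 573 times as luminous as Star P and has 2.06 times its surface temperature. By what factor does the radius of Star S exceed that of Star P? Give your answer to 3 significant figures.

5.64

L ∝ R²T⁴ gives R ∝ √L / T², so
R_S/R_P = √(573) / (2.06)² = 23.94 / 4.244 = 5.641.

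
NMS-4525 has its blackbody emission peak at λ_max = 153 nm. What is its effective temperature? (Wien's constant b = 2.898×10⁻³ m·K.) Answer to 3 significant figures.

1.89×10^4 K

T = b/λ_max = 2.898×10⁻³ / (153×10⁻⁹) = 1.894×10^4 K.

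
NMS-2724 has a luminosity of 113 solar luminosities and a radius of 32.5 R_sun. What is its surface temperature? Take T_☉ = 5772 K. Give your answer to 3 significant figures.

T/T_☉ = (L/L_☉)^(1/4) / (R/R_☉)^(1/2)
T = 5772 × (113)^(1/4) / √(32.5) = 5772 × 3.260 / 5.701 = 3301 K.

3.30×10^3 K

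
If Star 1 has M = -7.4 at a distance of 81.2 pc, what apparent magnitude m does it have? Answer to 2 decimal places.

-2.85

m = M + 5 log₁₀(d/10 pc) = -7.4 + 5 log₁₀(81.2/10)
  = -7.4 + 5 × 0.910 = -7.4 + 4.55 = -2.85.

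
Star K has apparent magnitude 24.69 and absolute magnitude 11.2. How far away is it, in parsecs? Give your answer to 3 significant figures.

m − M = 5 log₁₀(d/10 pc)
24.69 − (11.2) = 13.49 = 5 log₁₀(d/10)
d = 10 × 10^(13.49/5) = 10 × 10^2.698 = 4989 pc.

4.99×10^3 pc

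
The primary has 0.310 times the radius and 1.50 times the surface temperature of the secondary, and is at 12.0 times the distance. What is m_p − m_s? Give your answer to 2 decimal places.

6.18

L_p/L_s = (0.310)²(1.50)⁴ = 0.4865.
F_p/F_s = (L_p/L_s)/(d_p/d_s)² = 0.4865/144.0 = 0.003379.
m_p − m_s = −2.5 log₁₀(0.003379) = 6.18.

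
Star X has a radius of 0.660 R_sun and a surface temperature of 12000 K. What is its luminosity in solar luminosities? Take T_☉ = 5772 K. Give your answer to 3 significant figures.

L/L_☉ = (R/R_☉)² (T/T_☉)⁴ = (0.660)² × (12000/5772)⁴
       = 0.4356 × (2.079)⁴ = 0.4356 × 18.68 = 8.138.

8.14 solar luminosities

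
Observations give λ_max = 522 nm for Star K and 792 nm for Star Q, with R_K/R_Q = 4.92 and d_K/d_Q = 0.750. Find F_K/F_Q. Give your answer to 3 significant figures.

Wien's law: T_K/T_Q = λ_Q/λ_K = 792/522 = 1.517.
L_K/L_Q = (R_K/R_Q)²(T_K/T_Q)⁴ = (4.92)²(1.517)⁴ = 128.3.
F_K/F_Q = (L_K/L_Q)/(d_K/d_Q)² = 128.3/(0.750)² = 228.0.

228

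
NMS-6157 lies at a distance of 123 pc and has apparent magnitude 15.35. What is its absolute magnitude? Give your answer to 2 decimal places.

M = m − 5 log₁₀(d/10 pc) = 15.35 − 5 log₁₀(123/10)
  = 15.35 − 5 × 1.090 = 15.35 − 5.45 = 9.90.

9.90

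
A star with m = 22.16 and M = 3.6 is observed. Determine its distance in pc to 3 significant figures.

5.15×10^4 pc

m − M = 5 log₁₀(d/10 pc)
22.16 − (3.6) = 18.56 = 5 log₁₀(d/10)
d = 10 × 10^(18.56/5) = 10 × 10^3.712 = 5.152×10^4 pc.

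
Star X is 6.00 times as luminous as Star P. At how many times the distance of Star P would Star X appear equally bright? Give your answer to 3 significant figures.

2.45

Equal flux requires L_X/d_X² = L_P/d_P², so d_X/d_P = √(L_X/L_P)
= √(6.00) = 2.449.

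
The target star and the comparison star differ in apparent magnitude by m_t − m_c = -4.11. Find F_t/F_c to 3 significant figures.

44.1

F_t/F_c = 10^(−(m_t − m_c)/2.5) = 10^(4.11/2.5) = 10^1.644 = 44.06.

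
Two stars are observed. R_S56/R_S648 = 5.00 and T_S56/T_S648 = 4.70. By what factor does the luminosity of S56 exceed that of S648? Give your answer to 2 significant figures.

1.2×10^4

From the Stefan–Boltzmann law, L ∝ R²T⁴, so
L_S56/L_S648 = (R_S56/R_S648)² (T_S56/T_S648)⁴ = (5.00)² × (4.70)⁴ = 25.00 × 488.0 = 1.220×10^4.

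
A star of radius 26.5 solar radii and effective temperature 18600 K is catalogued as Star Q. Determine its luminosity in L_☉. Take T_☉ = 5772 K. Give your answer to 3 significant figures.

7.57×10^4 L_☉

L/L_☉ = (R/R_☉)² (T/T_☉)⁴ = (26.5)² × (18600/5772)⁴
       = 702.2 × (3.222)⁴ = 702.2 × 107.8 = 7.572×10^4.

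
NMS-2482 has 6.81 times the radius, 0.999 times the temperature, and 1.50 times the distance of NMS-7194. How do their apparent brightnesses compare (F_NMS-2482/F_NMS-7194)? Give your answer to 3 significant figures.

L_NMS-2482/L_NMS-7194 = (R_NMS-2482/R_NMS-7194)²(T_NMS-2482/T_NMS-7194)⁴ = (6.81)² × (0.999)⁴ = 46.19.
F_NMS-2482/F_NMS-7194 = (L_NMS-2482/L_NMS-7194)/(d_NMS-2482/d_NMS-7194)² = 46.19 / (1.50)² = 20.53.

20.5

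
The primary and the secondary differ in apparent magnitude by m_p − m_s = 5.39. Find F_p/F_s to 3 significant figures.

0.00698

F_p/F_s = 10^(−(m_p − m_s)/2.5) = 10^(-5.39/2.5) = 10^-2.156 = 0.006982.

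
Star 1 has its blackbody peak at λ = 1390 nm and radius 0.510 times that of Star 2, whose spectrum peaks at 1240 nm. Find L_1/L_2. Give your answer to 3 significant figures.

Wien's law gives T ∝ 1/λ_max, so T_1/T_2 = λ_2/λ_1 = 1240/1390 = 0.8921.
Then L ∝ R²T⁴ gives L_1/L_2 = (0.510)² × (0.8921)⁴ = 0.2601 × 0.6333 = 0.1647.

0.165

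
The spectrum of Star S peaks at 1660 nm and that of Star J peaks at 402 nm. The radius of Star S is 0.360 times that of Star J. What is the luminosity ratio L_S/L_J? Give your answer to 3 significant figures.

4.46×10^-4

Wien's law gives T ∝ 1/λ_max, so T_S/T_J = λ_J/λ_S = 402/1660 = 0.2422.
Then L ∝ R²T⁴ gives L_S/L_J = (0.360)² × (0.2422)⁴ = 0.1296 × 0.003439 = 4.457×10^-4.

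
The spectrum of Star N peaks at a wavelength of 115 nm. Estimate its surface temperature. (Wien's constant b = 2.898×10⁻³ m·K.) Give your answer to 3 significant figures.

T = b/λ_max = 2.898×10⁻³ / (115×10⁻⁹) = 2.520×10^4 K.

2.52×10^4 K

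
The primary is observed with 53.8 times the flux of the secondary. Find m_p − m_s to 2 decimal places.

-4.33

m_p − m_s = −2.5 log₁₀(F_p/F_s) = −2.5 log₁₀(53.8) = −2.5 × (1.731) = -4.327.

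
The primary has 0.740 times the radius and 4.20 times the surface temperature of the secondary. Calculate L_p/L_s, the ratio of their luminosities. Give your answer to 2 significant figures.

From the Stefan–Boltzmann law, L ∝ R²T⁴, so
L_p/L_s = (R_p/R_s)² (T_p/T_s)⁴ = (0.740)² × (4.20)⁴ = 0.5476 × 311.2 = 170.4.

1.7×10^2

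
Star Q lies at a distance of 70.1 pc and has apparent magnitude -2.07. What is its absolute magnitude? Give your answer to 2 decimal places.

M = m − 5 log₁₀(d/10 pc) = -2.07 − 5 log₁₀(70.1/10)
  = -2.07 − 5 × 0.846 = -2.07 − 4.23 = -6.30.

-6.30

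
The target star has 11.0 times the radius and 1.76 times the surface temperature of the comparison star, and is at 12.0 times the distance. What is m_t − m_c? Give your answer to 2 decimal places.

-2.27

L_t/L_c = (11.0)²(1.76)⁴ = 1161.
F_t/F_c = (L_t/L_c)/(d_t/d_c)² = 1161/144.0 = 8.063.
m_t − m_c = −2.5 log₁₀(8.063) = -2.27.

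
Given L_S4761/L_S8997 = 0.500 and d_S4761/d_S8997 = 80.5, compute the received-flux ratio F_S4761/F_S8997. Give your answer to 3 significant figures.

F = L/(4πd²), so F_S4761/F_S8997 = (L_S4761/L_S8997) / (d_S4761/d_S8997)²
= 0.500 / (80.5)² = 0.500 / 6480 = 7.716×10^-5.

7.72×10^-5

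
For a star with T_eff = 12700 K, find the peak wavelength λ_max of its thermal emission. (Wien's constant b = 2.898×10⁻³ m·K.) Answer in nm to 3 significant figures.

228 nm

λ_max = b/T = 2.898×10⁻³ / 12700 = 2.28×10^-7 m = 228.2 nm.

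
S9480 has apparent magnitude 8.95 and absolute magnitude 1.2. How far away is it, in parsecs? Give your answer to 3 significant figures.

355 pc

m − M = 5 log₁₀(d/10 pc)
8.95 − (1.2) = 7.75 = 5 log₁₀(d/10)
d = 10 × 10^(7.75/5) = 10 × 10^1.550 = 354.8 pc.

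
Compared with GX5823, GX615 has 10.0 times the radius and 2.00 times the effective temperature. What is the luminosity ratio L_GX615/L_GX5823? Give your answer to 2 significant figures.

From the Stefan–Boltzmann law, L ∝ R²T⁴, so
L_GX615/L_GX5823 = (R_GX615/R_GX5823)² (T_GX615/T_GX5823)⁴ = (10.0)² × (2.00)⁴ = 100.0 × 16.00 = 1600.

1.6×10^3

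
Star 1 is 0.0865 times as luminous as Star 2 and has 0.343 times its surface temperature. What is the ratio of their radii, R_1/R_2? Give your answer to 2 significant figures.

2.5

L ∝ R²T⁴ gives R ∝ √L / T², so
R_1/R_2 = √(0.0865) / (0.343)² = 0.2941 / 0.1176 = 2.500.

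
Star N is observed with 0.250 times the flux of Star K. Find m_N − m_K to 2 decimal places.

m_N − m_K = −2.5 log₁₀(F_N/F_K) = −2.5 log₁₀(0.250) = −2.5 × (-0.602) = 1.505.

1.51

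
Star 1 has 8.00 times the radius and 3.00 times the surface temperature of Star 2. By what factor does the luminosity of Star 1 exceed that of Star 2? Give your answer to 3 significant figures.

From the Stefan–Boltzmann law, L ∝ R²T⁴, so
L_1/L_2 = (R_1/R_2)² (T_1/T_2)⁴ = (8.00)² × (3.00)⁴ = 64.00 × 81.00 = 5184.

5.18×10^3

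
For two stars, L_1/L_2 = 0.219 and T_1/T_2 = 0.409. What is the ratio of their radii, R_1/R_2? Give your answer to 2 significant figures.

L ∝ R²T⁴ gives R ∝ √L / T², so
R_1/R_2 = √(0.219) / (0.409)² = 0.4680 / 0.1673 = 2.798.

2.8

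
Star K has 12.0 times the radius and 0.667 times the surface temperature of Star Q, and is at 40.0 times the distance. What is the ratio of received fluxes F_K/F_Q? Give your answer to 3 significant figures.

L_K/L_Q = (R_K/R_Q)²(T_K/T_Q)⁴ = (12.0)² × (0.667)⁴ = 28.50.
F_K/F_Q = (L_K/L_Q)/(d_K/d_Q)² = 28.50 / (40.0)² = 0.01781.

0.0178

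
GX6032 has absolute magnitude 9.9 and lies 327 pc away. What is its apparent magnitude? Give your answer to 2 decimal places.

17.47

m = M + 5 log₁₀(d/10 pc) = 9.9 + 5 log₁₀(327/10)
  = 9.9 + 5 × 1.515 = 9.9 + 7.57 = 17.47.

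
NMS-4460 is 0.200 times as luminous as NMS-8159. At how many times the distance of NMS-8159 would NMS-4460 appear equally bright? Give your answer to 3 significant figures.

Equal flux requires L_NMS-4460/d_NMS-4460² = L_NMS-8159/d_NMS-8159², so d_NMS-4460/d_NMS-8159 = √(L_NMS-4460/L_NMS-8159)
= √(0.200) = 0.4472.

0.447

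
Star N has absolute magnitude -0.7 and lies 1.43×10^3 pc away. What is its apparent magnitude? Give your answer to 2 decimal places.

m = M + 5 log₁₀(d/10 pc) = -0.7 + 5 log₁₀(1.43×10^3/10)
  = -0.7 + 5 × 2.155 = -0.7 + 10.78 = 10.08.

10.08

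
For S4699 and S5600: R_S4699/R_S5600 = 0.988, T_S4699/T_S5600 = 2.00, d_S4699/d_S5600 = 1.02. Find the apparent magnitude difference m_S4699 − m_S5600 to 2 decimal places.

-2.94

L_S4699/L_S5600 = (0.988)²(2.00)⁴ = 15.62.
F_S4699/F_S5600 = (L_S4699/L_S5600)/(d_S4699/d_S5600)² = 15.62/1.040 = 15.01.
m_S4699 − m_S5600 = −2.5 log₁₀(15.01) = -2.94.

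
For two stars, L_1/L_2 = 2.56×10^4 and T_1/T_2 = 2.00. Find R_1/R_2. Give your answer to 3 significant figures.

L ∝ R²T⁴ gives R ∝ √L / T², so
R_1/R_2 = √(2.56×10^4) / (2.00)² = 160.0 / 4.000 = 40.00.

40.0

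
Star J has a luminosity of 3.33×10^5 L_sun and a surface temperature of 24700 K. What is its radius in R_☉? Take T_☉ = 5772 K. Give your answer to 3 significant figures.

31.5 R_☉

R/R_☉ = √(L/L_☉) / (T/T_☉)² = √(3.33×10^5) / (4.279)²
       = 577.1 / 18.31 = 31.51.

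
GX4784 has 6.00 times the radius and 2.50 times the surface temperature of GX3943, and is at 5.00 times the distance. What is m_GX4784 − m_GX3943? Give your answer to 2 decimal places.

L_GX4784/L_GX3943 = (6.00)²(2.50)⁴ = 1406.
F_GX4784/F_GX3943 = (L_GX4784/L_GX3943)/(d_GX4784/d_GX3943)² = 1406/25.00 = 56.25.
m_GX4784 − m_GX3943 = −2.5 log₁₀(56.25) = -4.38.

-4.38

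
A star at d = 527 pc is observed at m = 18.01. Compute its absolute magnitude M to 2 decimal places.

M = m − 5 log₁₀(d/10 pc) = 18.01 − 5 log₁₀(527/10)
  = 18.01 − 5 × 1.722 = 18.01 − 8.61 = 9.40.

9.40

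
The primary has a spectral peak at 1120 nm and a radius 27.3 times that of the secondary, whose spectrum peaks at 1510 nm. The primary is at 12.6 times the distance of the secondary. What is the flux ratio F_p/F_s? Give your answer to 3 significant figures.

15.5

Wien's law: T_p/T_s = λ_s/λ_p = 1510/1120 = 1.348.
L_p/L_s = (R_p/R_s)²(T_p/T_s)⁴ = (27.3)²(1.348)⁴ = 2462.
F_p/F_s = (L_p/L_s)/(d_p/d_s)² = 2462/(12.6)² = 15.51.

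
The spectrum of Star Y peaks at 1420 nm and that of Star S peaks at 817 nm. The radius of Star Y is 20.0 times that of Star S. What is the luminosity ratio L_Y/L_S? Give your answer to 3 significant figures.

43.8

Wien's law gives T ∝ 1/λ_max, so T_Y/T_S = λ_S/λ_Y = 817/1420 = 0.5754.
Then L ∝ R²T⁴ gives L_Y/L_S = (20.0)² × (0.5754)⁴ = 400.0 × 0.1096 = 43.83.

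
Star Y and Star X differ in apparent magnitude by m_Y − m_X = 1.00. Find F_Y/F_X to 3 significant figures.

F_Y/F_X = 10^(−(m_Y − m_X)/2.5) = 10^(-1.00/2.5) = 10^-0.400 = 0.3981.

0.398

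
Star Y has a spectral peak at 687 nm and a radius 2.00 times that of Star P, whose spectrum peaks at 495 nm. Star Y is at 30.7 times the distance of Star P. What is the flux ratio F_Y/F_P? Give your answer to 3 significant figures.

Wien's law: T_Y/T_P = λ_P/λ_Y = 495/687 = 0.7205.
L_Y/L_P = (R_Y/R_P)²(T_Y/T_P)⁴ = (2.00)²(0.7205)⁴ = 1.078.
F_Y/F_P = (L_Y/L_P)/(d_Y/d_P)² = 1.078/(30.7)² = 0.001144.

0.00114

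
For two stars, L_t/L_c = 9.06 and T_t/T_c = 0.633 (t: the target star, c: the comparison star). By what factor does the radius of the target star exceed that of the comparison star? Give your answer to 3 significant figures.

7.51

L ∝ R²T⁴ gives R ∝ √L / T², so
R_t/R_c = √(9.06) / (0.633)² = 3.010 / 0.4007 = 7.512.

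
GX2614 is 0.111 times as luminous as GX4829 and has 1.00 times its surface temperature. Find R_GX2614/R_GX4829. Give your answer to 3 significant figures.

0.333

L ∝ R²T⁴ gives R ∝ √L / T², so
R_GX2614/R_GX4829 = √(0.111) / (1.00)² = 0.3332 / 1.000 = 0.3332.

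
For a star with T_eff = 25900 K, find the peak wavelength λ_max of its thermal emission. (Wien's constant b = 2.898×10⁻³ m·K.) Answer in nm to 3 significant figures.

λ_max = b/T = 2.898×10⁻³ / 25900 = 1.12×10^-7 m = 111.9 nm.

112 nm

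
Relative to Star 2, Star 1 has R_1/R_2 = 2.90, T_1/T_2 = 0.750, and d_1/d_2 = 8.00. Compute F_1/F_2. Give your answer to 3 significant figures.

L_1/L_2 = (R_1/R_2)²(T_1/T_2)⁴ = (2.90)² × (0.750)⁴ = 2.661.
F_1/F_2 = (L_1/L_2)/(d_1/d_2)² = 2.661 / (8.00)² = 0.04158.

0.0416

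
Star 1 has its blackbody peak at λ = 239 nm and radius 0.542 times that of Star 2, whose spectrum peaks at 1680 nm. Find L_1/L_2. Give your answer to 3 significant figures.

Wien's law gives T ∝ 1/λ_max, so T_1/T_2 = λ_2/λ_1 = 1680/239 = 7.029.
Then L ∝ R²T⁴ gives L_1/L_2 = (0.542)² × (7.029)⁴ = 0.2938 × 2441 = 717.2.

717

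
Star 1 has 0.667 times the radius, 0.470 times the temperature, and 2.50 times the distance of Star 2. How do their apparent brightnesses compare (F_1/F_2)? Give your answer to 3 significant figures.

L_1/L_2 = (R_1/R_2)²(T_1/T_2)⁴ = (0.667)² × (0.470)⁴ = 0.02171.
F_1/F_2 = (L_1/L_2)/(d_1/d_2)² = 0.02171 / (2.50)² = 0.003473.

0.00347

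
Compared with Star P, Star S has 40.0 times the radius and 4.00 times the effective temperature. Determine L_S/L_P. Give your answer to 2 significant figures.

4.1×10^5

From the Stefan–Boltzmann law, L ∝ R²T⁴, so
L_S/L_P = (R_S/R_P)² (T_S/T_P)⁴ = (40.0)² × (4.00)⁴ = 1600 × 256.0 = 4.096×10^5.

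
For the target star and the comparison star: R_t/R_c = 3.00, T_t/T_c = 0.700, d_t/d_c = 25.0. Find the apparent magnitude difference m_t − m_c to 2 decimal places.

L_t/L_c = (3.00)²(0.700)⁴ = 2.161.
F_t/F_c = (L_t/L_c)/(d_t/d_c)² = 2.161/625.0 = 0.003457.
m_t − m_c = −2.5 log₁₀(0.003457) = 6.15.

6.15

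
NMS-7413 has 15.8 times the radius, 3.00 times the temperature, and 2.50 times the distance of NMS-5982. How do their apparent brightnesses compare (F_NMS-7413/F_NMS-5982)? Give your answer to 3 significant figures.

L_NMS-7413/L_NMS-5982 = (R_NMS-7413/R_NMS-5982)²(T_NMS-7413/T_NMS-5982)⁴ = (15.8)² × (3.00)⁴ = 2.022×10^4.
F_NMS-7413/F_NMS-5982 = (L_NMS-7413/L_NMS-5982)/(d_NMS-7413/d_NMS-5982)² = 2.022×10^4 / (2.50)² = 3235.

3.24×10^3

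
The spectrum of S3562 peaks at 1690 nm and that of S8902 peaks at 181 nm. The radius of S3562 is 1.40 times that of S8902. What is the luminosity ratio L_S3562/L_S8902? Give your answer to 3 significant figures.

2.58×10^-4

Wien's law gives T ∝ 1/λ_max, so T_S3562/T_S8902 = λ_S8902/λ_S3562 = 181/1690 = 0.1071.
Then L ∝ R²T⁴ gives L_S3562/L_S8902 = (1.40)² × (0.1071)⁴ = 1.960 × 1.316×10^-4 = 2.579×10^-4.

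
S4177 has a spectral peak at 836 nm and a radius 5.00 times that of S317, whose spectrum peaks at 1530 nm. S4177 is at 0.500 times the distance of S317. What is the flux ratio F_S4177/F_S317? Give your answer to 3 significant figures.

Wien's law: T_S4177/T_S317 = λ_S317/λ_S4177 = 1530/836 = 1.830.
L_S4177/L_S317 = (R_S4177/R_S317)²(T_S4177/T_S317)⁴ = (5.00)²(1.830)⁴ = 280.5.
F_S4177/F_S317 = (L_S4177/L_S317)/(d_S4177/d_S317)² = 280.5/(0.500)² = 1122.

1.12×10^3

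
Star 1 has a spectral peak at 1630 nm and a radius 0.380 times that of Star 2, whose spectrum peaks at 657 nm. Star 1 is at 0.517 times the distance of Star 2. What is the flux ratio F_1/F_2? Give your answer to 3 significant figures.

Wien's law: T_1/T_2 = λ_2/λ_1 = 657/1630 = 0.4031.
L_1/L_2 = (R_1/R_2)²(T_1/T_2)⁴ = (0.380)²(0.4031)⁴ = 0.003811.
F_1/F_2 = (L_1/L_2)/(d_1/d_2)² = 0.003811/(0.517)² = 0.01426.

0.0143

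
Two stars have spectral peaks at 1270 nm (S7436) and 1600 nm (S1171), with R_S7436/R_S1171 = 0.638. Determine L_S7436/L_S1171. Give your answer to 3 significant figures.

1.03

Wien's law gives T ∝ 1/λ_max, so T_S7436/T_S1171 = λ_S1171/λ_S7436 = 1600/1270 = 1.260.
Then L ∝ R²T⁴ gives L_S7436/L_S1171 = (0.638)² × (1.260)⁴ = 0.4070 × 2.519 = 1.025.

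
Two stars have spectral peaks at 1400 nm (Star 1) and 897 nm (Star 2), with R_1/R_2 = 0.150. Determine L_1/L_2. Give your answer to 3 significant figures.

Wien's law gives T ∝ 1/λ_max, so T_1/T_2 = λ_2/λ_1 = 897/1400 = 0.6407.
Then L ∝ R²T⁴ gives L_1/L_2 = (0.150)² × (0.6407)⁴ = 0.02250 × 0.1685 = 0.003792.

0.00379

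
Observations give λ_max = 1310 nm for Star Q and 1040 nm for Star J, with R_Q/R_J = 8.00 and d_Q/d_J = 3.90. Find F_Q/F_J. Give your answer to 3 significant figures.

Wien's law: T_Q/T_J = λ_J/λ_Q = 1040/1310 = 0.7939.
L_Q/L_J = (R_Q/R_J)²(T_Q/T_J)⁴ = (8.00)²(0.7939)⁴ = 25.42.
F_Q/F_J = (L_Q/L_J)/(d_Q/d_J)² = 25.42/(3.90)² = 1.671.

1.67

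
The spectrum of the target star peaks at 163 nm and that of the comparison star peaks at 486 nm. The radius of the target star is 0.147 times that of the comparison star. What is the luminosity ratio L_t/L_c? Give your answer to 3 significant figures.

1.71

Wien's law gives T ∝ 1/λ_max, so T_t/T_c = λ_c/λ_t = 486/163 = 2.982.
Then L ∝ R²T⁴ gives L_t/L_c = (0.147)² × (2.982)⁴ = 0.02161 × 79.03 = 1.708.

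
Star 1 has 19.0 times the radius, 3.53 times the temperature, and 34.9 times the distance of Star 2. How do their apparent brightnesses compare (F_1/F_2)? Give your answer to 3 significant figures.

L_1/L_2 = (R_1/R_2)²(T_1/T_2)⁴ = (19.0)² × (3.53)⁴ = 5.605×10^4.
F_1/F_2 = (L_1/L_2)/(d_1/d_2)² = 5.605×10^4 / (34.9)² = 46.02.

46.0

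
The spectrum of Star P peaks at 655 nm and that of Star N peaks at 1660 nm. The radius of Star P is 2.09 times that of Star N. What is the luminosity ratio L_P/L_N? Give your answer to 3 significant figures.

Wien's law gives T ∝ 1/λ_max, so T_P/T_N = λ_N/λ_P = 1660/655 = 2.534.
Then L ∝ R²T⁴ gives L_P/L_N = (2.09)² × (2.534)⁴ = 4.368 × 41.25 = 180.2.

180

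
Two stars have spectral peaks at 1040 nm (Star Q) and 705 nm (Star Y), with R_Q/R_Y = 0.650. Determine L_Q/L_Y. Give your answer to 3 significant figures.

0.0892

Wien's law gives T ∝ 1/λ_max, so T_Q/T_Y = λ_Y/λ_Q = 705/1040 = 0.6779.
Then L ∝ R²T⁴ gives L_Q/L_Y = (0.650)² × (0.6779)⁴ = 0.4225 × 0.2112 = 0.08922.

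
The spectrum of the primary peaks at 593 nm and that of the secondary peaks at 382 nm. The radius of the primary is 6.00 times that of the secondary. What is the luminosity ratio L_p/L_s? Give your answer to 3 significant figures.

6.20

Wien's law gives T ∝ 1/λ_max, so T_p/T_s = λ_s/λ_p = 382/593 = 0.6442.
Then L ∝ R²T⁴ gives L_p/L_s = (6.00)² × (0.6442)⁴ = 36.00 × 0.1722 = 6.199.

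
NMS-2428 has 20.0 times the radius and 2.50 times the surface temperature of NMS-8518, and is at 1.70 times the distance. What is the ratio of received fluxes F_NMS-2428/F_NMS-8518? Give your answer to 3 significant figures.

5.41×10^3

L_NMS-2428/L_NMS-8518 = (R_NMS-2428/R_NMS-8518)²(T_NMS-2428/T_NMS-8518)⁴ = (20.0)² × (2.50)⁴ = 1.562×10^4.
F_NMS-2428/F_NMS-8518 = (L_NMS-2428/L_NMS-8518)/(d_NMS-2428/d_NMS-8518)² = 1.562×10^4 / (1.70)² = 5407.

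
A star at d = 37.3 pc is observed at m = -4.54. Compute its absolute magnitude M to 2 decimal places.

M = m − 5 log₁₀(d/10 pc) = -4.54 − 5 log₁₀(37.3/10)
  = -4.54 − 5 × 0.572 = -4.54 − 2.86 = -7.40.

-7.40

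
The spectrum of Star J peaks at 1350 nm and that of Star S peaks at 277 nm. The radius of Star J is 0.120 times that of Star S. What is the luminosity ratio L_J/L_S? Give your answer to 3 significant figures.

2.55×10^-5

Wien's law gives T ∝ 1/λ_max, so T_J/T_S = λ_S/λ_J = 277/1350 = 0.2052.
Then L ∝ R²T⁴ gives L_J/L_S = (0.120)² × (0.2052)⁴ = 0.01440 × 0.001772 = 2.552×10^-5.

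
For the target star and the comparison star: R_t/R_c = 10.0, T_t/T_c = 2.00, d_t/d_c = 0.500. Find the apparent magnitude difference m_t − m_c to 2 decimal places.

L_t/L_c = (10.0)²(2.00)⁴ = 1600.
F_t/F_c = (L_t/L_c)/(d_t/d_c)² = 1600/0.2500 = 6400.
m_t − m_c = −2.5 log₁₀(6400) = -9.52.

-9.52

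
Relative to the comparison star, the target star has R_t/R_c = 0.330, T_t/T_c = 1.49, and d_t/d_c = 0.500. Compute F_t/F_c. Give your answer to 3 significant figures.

2.15

L_t/L_c = (R_t/R_c)²(T_t/T_c)⁴ = (0.330)² × (1.49)⁴ = 0.5368.
F_t/F_c = (L_t/L_c)/(d_t/d_c)² = 0.5368 / (0.500)² = 2.147.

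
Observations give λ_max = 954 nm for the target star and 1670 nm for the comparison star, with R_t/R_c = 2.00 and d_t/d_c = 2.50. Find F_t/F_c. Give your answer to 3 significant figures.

6.01

Wien's law: T_t/T_c = λ_c/λ_t = 1670/954 = 1.751.
L_t/L_c = (R_t/R_c)²(T_t/T_c)⁴ = (2.00)²(1.751)⁴ = 37.56.
F_t/F_c = (L_t/L_c)/(d_t/d_c)² = 37.56/(2.50)² = 6.010.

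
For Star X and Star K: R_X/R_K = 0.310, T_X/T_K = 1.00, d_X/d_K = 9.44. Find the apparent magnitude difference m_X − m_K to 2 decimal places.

L_X/L_K = (0.310)²(1.00)⁴ = 0.09610.
F_X/F_K = (L_X/L_K)/(d_X/d_K)² = 0.09610/89.11 = 0.001078.
m_X − m_K = −2.5 log₁₀(0.001078) = 7.42.

7.42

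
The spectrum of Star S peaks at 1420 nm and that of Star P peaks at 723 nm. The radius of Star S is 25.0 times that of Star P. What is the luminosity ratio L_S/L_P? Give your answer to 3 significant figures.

42.0

Wien's law gives T ∝ 1/λ_max, so T_S/T_P = λ_P/λ_S = 723/1420 = 0.5092.
Then L ∝ R²T⁴ gives L_S/L_P = (25.0)² × (0.5092)⁴ = 625.0 × 0.06720 = 42.00.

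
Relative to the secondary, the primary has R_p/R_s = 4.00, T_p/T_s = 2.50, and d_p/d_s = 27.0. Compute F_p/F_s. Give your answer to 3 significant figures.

L_p/L_s = (R_p/R_s)²(T_p/T_s)⁴ = (4.00)² × (2.50)⁴ = 625.0.
F_p/F_s = (L_p/L_s)/(d_p/d_s)² = 625.0 / (27.0)² = 0.8573.

0.857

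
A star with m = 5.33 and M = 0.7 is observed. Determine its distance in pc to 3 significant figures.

84.3 pc

m − M = 5 log₁₀(d/10 pc)
5.33 − (0.7) = 4.63 = 5 log₁₀(d/10)
d = 10 × 10^(4.63/5) = 10 × 10^0.926 = 84.33 pc.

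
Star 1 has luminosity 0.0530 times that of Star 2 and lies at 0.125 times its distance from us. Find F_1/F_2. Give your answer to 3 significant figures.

F = L/(4πd²), so F_1/F_2 = (L_1/L_2) / (d_1/d_2)²
= 0.0530 / (0.125)² = 0.0530 / 0.01562 = 3.392.

3.39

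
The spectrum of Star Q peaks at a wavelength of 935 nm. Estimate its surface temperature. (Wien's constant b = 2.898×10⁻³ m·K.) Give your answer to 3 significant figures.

3.10×10^3 K

T = b/λ_max = 2.898×10⁻³ / (935×10⁻⁹) = 3099 K.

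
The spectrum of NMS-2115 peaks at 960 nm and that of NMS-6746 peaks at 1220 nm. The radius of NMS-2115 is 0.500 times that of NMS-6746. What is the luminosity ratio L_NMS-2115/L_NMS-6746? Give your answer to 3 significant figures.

Wien's law gives T ∝ 1/λ_max, so T_NMS-2115/T_NMS-6746 = λ_NMS-6746/λ_NMS-2115 = 1220/960 = 1.271.
Then L ∝ R²T⁴ gives L_NMS-2115/L_NMS-6746 = (0.500)² × (1.271)⁴ = 0.2500 × 2.608 = 0.6521.

0.652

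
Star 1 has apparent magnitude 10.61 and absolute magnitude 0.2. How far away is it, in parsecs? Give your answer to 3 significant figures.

1.21×10^3 pc

m − M = 5 log₁₀(d/10 pc)
10.61 − (0.2) = 10.41 = 5 log₁₀(d/10)
d = 10 × 10^(10.41/5) = 10 × 10^2.082 = 1208 pc.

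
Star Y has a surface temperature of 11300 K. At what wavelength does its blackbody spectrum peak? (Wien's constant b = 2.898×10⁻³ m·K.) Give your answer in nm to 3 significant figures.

λ_max = b/T = 2.898×10⁻³ / 11300 = 2.56×10^-7 m = 256.5 nm.

256 nm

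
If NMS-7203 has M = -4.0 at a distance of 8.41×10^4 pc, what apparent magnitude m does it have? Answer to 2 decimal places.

m = M + 5 log₁₀(d/10 pc) = -4.0 + 5 log₁₀(8.41×10^4/10)
  = -4.0 + 5 × 3.925 = -4.0 + 19.62 = 15.62.

15.62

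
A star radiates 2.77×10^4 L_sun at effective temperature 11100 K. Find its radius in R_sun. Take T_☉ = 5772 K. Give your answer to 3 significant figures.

R/R_☉ = √(L/L_☉) / (T/T_☉)² = √(2.77×10^4) / (1.923)²
       = 166.4 / 3.698 = 45.00.

45.0 R_sun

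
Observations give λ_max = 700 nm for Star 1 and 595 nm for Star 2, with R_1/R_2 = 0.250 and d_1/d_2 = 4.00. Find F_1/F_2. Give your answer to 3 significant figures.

0.00204

Wien's law: T_1/T_2 = λ_2/λ_1 = 595/700 = 0.8500.
L_1/L_2 = (R_1/R_2)²(T_1/T_2)⁴ = (0.250)²(0.8500)⁴ = 0.03263.
F_1/F_2 = (L_1/L_2)/(d_1/d_2)² = 0.03263/(4.00)² = 0.002039.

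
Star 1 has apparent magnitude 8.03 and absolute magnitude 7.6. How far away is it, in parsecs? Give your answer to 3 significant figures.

m − M = 5 log₁₀(d/10 pc)
8.03 − (7.6) = 0.43 = 5 log₁₀(d/10)
d = 10 × 10^(0.43/5) = 10 × 10^0.086 = 12.19 pc.

12.2 pc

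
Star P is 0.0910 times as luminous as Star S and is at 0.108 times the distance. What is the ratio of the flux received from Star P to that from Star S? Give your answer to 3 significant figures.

F = L/(4πd²), so F_P/F_S = (L_P/L_S) / (d_P/d_S)²
= 0.0910 / (0.108)² = 0.0910 / 0.01166 = 7.802.

7.80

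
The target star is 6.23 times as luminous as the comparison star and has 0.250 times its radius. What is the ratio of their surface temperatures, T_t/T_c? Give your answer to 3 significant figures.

3.16

L ∝ R²T⁴ gives T ∝ (L/R²)^(1/4), so
T_t/T_c = (6.23 / 0.250²)^(1/4) = (99.68)^(1/4) = 3.160.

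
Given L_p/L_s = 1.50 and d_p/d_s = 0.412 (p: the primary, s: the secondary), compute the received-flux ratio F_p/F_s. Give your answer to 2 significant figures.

8.8

F = L/(4πd²), so F_p/F_s = (L_p/L_s) / (d_p/d_s)²
= 1.50 / (0.412)² = 1.50 / 0.1697 = 8.837.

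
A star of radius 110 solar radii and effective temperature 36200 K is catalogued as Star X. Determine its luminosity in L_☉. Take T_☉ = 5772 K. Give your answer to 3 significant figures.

L/L_☉ = (R/R_☉)² (T/T_☉)⁴ = (110)² × (36200/5772)⁴
       = 1.210×10^4 × (6.272)⁴ = 1.210×10^4 × 1547 = 1.872×10^7.

1.87×10^7 L_☉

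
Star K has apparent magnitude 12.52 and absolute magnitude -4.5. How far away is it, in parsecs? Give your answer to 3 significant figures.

2.54×10^4 pc

m − M = 5 log₁₀(d/10 pc)
12.52 − (-4.5) = 17.02 = 5 log₁₀(d/10)
d = 10 × 10^(17.02/5) = 10 × 10^3.404 = 2.535×10^4 pc.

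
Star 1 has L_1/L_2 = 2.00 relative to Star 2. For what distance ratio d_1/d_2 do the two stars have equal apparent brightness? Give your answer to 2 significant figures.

1.4

Equal flux requires L_1/d_1² = L_2/d_2², so d_1/d_2 = √(L_1/L_2)
= √(2.00) = 1.414.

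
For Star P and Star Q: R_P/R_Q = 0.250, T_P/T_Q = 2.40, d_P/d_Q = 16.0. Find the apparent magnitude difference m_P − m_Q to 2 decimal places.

5.23

L_P/L_Q = (0.250)²(2.40)⁴ = 2.074.
F_P/F_Q = (L_P/L_Q)/(d_P/d_Q)² = 2.074/256.0 = 0.008100.
m_P − m_Q = −2.5 log₁₀(0.008100) = 5.23.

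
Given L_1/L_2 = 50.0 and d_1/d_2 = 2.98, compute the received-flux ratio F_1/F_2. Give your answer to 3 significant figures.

5.63

F = L/(4πd²), so F_1/F_2 = (L_1/L_2) / (d_1/d_2)²
= 50.0 / (2.98)² = 50.0 / 8.880 = 5.630.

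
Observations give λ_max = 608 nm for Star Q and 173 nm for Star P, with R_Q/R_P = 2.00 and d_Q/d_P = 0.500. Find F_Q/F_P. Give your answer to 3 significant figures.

Wien's law: T_Q/T_P = λ_P/λ_Q = 173/608 = 0.2845.
L_Q/L_P = (R_Q/R_P)²(T_Q/T_P)⁴ = (2.00)²(0.2845)⁴ = 0.02622.
F_Q/F_P = (L_Q/L_P)/(d_Q/d_P)² = 0.02622/(0.500)² = 0.1049.

0.105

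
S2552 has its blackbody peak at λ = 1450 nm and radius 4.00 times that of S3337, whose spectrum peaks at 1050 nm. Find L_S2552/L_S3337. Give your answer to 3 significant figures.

4.40

Wien's law gives T ∝ 1/λ_max, so T_S2552/T_S3337 = λ_S3337/λ_S2552 = 1050/1450 = 0.7241.
Then L ∝ R²T⁴ gives L_S2552/L_S3337 = (4.00)² × (0.7241)⁴ = 16.00 × 0.2750 = 4.400.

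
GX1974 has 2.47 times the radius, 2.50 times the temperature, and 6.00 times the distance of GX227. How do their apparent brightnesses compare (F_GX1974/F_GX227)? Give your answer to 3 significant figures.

6.62

L_GX1974/L_GX227 = (R_GX1974/R_GX227)²(T_GX1974/T_GX227)⁴ = (2.47)² × (2.50)⁴ = 238.3.
F_GX1974/F_GX227 = (L_GX1974/L_GX227)/(d_GX1974/d_GX227)² = 238.3 / (6.00)² = 6.620.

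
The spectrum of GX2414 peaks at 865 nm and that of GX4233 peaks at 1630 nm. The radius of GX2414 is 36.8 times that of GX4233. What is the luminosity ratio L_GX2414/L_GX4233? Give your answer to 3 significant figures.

Wien's law gives T ∝ 1/λ_max, so T_GX2414/T_GX4233 = λ_GX4233/λ_GX2414 = 1630/865 = 1.884.
Then L ∝ R²T⁴ gives L_GX2414/L_GX4233 = (36.8)² × (1.884)⁴ = 1354 × 12.61 = 1.708×10^4.

1.71×10^4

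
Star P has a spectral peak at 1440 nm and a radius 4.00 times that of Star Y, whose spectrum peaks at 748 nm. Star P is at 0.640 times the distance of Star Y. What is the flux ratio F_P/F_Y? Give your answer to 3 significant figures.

2.84

Wien's law: T_P/T_Y = λ_Y/λ_P = 748/1440 = 0.5194.
L_P/L_Y = (R_P/R_Y)²(T_P/T_Y)⁴ = (4.00)²(0.5194)⁴ = 1.165.
F_P/F_Y = (L_P/L_Y)/(d_P/d_Y)² = 1.165/(0.640)² = 2.844.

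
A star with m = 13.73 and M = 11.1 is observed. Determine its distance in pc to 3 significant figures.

m − M = 5 log₁₀(d/10 pc)
13.73 − (11.1) = 2.63 = 5 log₁₀(d/10)
d = 10 × 10^(2.63/5) = 10 × 10^0.526 = 33.57 pc.

33.6 pc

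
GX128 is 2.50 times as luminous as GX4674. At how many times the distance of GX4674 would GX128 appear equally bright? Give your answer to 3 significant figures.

1.58

Equal flux requires L_GX128/d_GX128² = L_GX4674/d_GX4674², so d_GX128/d_GX4674 = √(L_GX128/L_GX4674)
= √(2.50) = 1.581.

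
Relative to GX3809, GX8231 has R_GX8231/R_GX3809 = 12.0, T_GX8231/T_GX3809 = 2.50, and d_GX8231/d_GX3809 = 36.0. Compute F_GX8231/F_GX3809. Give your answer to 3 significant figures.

4.34

L_GX8231/L_GX3809 = (R_GX8231/R_GX3809)²(T_GX8231/T_GX3809)⁴ = (12.0)² × (2.50)⁴ = 5625.
F_GX8231/F_GX3809 = (L_GX8231/L_GX3809)/(d_GX8231/d_GX3809)² = 5625 / (36.0)² = 4.340.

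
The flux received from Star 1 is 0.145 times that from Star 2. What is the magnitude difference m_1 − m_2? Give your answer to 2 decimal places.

2.10

m_1 − m_2 = −2.5 log₁₀(F_1/F_2) = −2.5 log₁₀(0.145) = −2.5 × (-0.839) = 2.097.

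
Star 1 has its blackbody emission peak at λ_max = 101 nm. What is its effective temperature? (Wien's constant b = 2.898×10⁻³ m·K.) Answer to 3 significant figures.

2.87×10^4 K

T = b/λ_max = 2.898×10⁻³ / (101×10⁻⁹) = 2.869×10^4 K.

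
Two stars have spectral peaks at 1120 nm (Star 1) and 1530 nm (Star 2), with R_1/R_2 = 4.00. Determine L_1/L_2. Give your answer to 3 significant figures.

55.7

Wien's law gives T ∝ 1/λ_max, so T_1/T_2 = λ_2/λ_1 = 1530/1120 = 1.366.
Then L ∝ R²T⁴ gives L_1/L_2 = (4.00)² × (1.366)⁴ = 16.00 × 3.483 = 55.72.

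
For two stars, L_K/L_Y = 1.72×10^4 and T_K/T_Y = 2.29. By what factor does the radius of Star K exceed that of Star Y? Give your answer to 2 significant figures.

25

L ∝ R²T⁴ gives R ∝ √L / T², so
R_K/R_Y = √(1.72×10^4) / (2.29)² = 131.1 / 5.244 = 25.01.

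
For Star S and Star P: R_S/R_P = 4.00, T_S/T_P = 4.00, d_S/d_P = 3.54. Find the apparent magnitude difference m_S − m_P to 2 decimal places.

L_S/L_P = (4.00)²(4.00)⁴ = 4096.
F_S/F_P = (L_S/L_P)/(d_S/d_P)² = 4096/12.53 = 326.9.
m_S − m_P = −2.5 log₁₀(326.9) = -6.29.

-6.29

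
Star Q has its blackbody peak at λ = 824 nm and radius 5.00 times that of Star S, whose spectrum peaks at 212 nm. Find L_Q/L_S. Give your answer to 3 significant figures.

Wien's law gives T ∝ 1/λ_max, so T_Q/T_S = λ_S/λ_Q = 212/824 = 0.2573.
Then L ∝ R²T⁴ gives L_Q/L_S = (5.00)² × (0.2573)⁴ = 25.00 × 0.004382 = 0.1095.

0.110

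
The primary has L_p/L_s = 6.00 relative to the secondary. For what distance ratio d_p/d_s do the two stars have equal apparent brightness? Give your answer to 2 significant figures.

Equal flux requires L_p/d_p² = L_s/d_s², so d_p/d_s = √(L_p/L_s)
= √(6.00) = 2.449.

2.4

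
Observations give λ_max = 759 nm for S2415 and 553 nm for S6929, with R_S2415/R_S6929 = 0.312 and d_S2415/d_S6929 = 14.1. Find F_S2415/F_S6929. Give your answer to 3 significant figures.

Wien's law: T_S2415/T_S6929 = λ_S6929/λ_S2415 = 553/759 = 0.7286.
L_S2415/L_S6929 = (R_S2415/R_S6929)²(T_S2415/T_S6929)⁴ = (0.312)²(0.7286)⁴ = 0.02743.
F_S2415/F_S6929 = (L_S2415/L_S6929)/(d_S2415/d_S6929)² = 0.02743/(14.1)² = 1.380×10^-4.

1.38×10^-4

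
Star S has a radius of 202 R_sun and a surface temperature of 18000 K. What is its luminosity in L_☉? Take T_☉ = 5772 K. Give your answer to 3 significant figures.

3.86×10^6 L_☉

L/L_☉ = (R/R_☉)² (T/T_☉)⁴ = (202)² × (18000/5772)⁴
       = 4.080×10^4 × (3.119)⁴ = 4.080×10^4 × 94.58 = 3.859×10^6.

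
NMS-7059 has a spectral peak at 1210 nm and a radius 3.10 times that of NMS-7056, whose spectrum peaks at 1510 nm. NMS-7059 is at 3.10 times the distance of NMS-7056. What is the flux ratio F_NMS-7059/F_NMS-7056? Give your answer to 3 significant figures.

2.43

Wien's law: T_NMS-7059/T_NMS-7056 = λ_NMS-7056/λ_NMS-7059 = 1510/1210 = 1.248.
L_NMS-7059/L_NMS-7056 = (R_NMS-7059/R_NMS-7056)²(T_NMS-7059/T_NMS-7056)⁴ = (3.10)²(1.248)⁴ = 23.31.
F_NMS-7059/F_NMS-7056 = (L_NMS-7059/L_NMS-7056)/(d_NMS-7059/d_NMS-7056)² = 23.31/(3.10)² = 2.425.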